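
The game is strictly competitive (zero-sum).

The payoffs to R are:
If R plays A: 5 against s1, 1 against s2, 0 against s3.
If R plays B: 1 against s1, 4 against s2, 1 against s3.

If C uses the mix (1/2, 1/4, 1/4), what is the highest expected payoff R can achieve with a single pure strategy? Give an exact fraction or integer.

11/4

A: (5)·(1/2) + (1)·(1/4) + (0)·(1/4) = 11/4.
B: (1)·(1/2) + (4)·(1/4) + (1)·(1/4) = 7/4.
The best pure response is A with expected payoff 11/4.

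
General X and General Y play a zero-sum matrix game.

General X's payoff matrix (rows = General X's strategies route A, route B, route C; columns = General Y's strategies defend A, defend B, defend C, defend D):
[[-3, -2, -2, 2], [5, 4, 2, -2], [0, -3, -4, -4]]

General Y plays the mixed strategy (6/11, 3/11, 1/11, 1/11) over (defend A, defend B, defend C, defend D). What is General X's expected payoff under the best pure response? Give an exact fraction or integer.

route A: (-3)·(6/11) + (-2)·(3/11) + (-2)·(1/11) + (2)·(1/11) = -24/11.
route B: (5)·(6/11) + (4)·(3/11) + (2)·(1/11) + (-2)·(1/11) = 42/11.
route C: (0)·(6/11) + (-3)·(3/11) + (-4)·(1/11) + (-4)·(1/11) = -17/11.
The best pure response is route B with expected payoff 42/11.

42/11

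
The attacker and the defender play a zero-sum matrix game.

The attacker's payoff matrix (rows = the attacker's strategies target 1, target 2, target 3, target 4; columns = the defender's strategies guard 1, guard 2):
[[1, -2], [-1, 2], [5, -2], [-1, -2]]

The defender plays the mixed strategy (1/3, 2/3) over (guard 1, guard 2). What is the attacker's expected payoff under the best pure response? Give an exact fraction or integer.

target 1: (1)·(1/3) + (-2)·(2/3) = -1.
target 2: (-1)·(1/3) + (2)·(2/3) = 1.
target 3: (5)·(1/3) + (-2)·(2/3) = 1/3.
target 4: (-1)·(1/3) + (-2)·(2/3) = -5/3.
The best pure response is target 2 with expected payoff 1.

1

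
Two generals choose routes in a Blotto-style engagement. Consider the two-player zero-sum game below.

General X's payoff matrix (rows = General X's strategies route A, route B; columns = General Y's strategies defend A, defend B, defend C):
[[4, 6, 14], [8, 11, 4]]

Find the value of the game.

48/7

Column defend B is strictly dominated by defend A for General Y (it gives General X more in every row).
The remaining 2×2 game on (route A, route B) × (defend A, defend C) has no saddle point. Let General X play route A with probability p; indifference gives 4p + 8(1−p) = 14p + 4(1−p), so p = 2/7.
Similarly General Y's optimal q on defend A is 5/7, and the value is 4·(5/7) + (14)·(2/7) = 48/7.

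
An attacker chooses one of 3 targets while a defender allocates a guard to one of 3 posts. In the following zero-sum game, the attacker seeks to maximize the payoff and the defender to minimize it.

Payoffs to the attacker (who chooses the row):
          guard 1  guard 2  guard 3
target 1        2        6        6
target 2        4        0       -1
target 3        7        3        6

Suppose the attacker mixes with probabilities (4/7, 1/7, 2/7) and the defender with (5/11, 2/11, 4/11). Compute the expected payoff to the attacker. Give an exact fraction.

30/7

Against (5/11, 2/11, 4/11), each row's expected payoff is target 1: 46/11; target 2: 16/11; target 3: 65/11.
Taking the (4/7, 1/7, 2/7)-weighted average: (4/7)·(46/11) + (1/7)·(16/11) + (2/7)·(65/11) = 30/7.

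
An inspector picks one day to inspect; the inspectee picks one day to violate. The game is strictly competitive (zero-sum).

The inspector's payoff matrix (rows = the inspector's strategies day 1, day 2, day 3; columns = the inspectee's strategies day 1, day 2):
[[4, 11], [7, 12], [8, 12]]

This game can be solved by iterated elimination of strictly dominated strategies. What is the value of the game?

Column day 2 is strictly dominated by day 1 for the inspectee (4<11, 7<12, 8<12); eliminate day 2.
Row day 1 is strictly dominated by row day 2 (7>4); eliminate day 1.
Row day 2 is strictly dominated by row day 3 (8>7); eliminate day 2.
Only (day 3, day 1) remains, with payoff 8.

8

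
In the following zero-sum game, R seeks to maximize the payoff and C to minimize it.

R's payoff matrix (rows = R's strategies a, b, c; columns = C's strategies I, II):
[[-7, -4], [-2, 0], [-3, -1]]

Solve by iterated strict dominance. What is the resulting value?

-2

Row a is strictly dominated by row b (-2>-7, 0>-4); eliminate a.
Row c is strictly dominated by row b (-2>-3, 0>-1); eliminate c.
Column II is strictly dominated by I for C (-2<0); eliminate II.
Only (b, I) remains, with payoff -2.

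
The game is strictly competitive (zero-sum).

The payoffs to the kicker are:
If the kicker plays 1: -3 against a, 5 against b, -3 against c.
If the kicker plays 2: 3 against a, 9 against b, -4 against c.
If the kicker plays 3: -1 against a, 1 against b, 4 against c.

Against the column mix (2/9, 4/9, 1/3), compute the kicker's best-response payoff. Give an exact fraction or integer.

10/3

1: (-3)·(2/9) + (5)·(4/9) + (-3)·(1/3) = 5/9.
2: (3)·(2/9) + (9)·(4/9) + (-4)·(1/3) = 10/3.
3: (-1)·(2/9) + (1)·(4/9) + (4)·(1/3) = 14/9.
The best pure response is 2 with expected payoff 10/3.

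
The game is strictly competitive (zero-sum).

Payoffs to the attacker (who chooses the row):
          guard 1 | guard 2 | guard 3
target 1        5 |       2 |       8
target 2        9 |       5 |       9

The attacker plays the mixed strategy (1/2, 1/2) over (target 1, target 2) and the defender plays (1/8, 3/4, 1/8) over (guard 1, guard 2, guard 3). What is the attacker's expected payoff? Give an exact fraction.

Against (1/8, 3/4, 1/8), each row's expected payoff is target 1: 25/8; target 2: 6.
Taking the (1/2, 1/2)-weighted average: (1/2)·(25/8) + (1/2)·(6) = 73/16.

73/16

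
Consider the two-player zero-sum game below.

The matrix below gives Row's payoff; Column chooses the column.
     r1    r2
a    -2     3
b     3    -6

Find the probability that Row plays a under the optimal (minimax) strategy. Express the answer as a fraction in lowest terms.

Row minima are -2 and -6, so Row's maximin is -2; column maxima are 3 and 3, so Column's minimax is 3. These differ, so the equilibrium is in mixed strategies.
Let Row play a with probability p. Column is indifferent when −2p + 3(1−p) = 3p − 6(1−p), giving p = 9/14.

9/14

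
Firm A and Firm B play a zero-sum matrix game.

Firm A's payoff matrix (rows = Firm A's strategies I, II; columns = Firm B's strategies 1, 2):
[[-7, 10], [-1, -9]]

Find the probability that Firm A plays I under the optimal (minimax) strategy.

8/25

Row minima are -7 and -9, so Firm A's maximin is -7; column maxima are -1 and 10, so Firm B's minimax is -1. These differ, so the equilibrium is in mixed strategies.
Let Firm A play I with probability p. Firm B is indifferent when −7p − (1−p) = 10p − 9(1−p), giving p = 8/25.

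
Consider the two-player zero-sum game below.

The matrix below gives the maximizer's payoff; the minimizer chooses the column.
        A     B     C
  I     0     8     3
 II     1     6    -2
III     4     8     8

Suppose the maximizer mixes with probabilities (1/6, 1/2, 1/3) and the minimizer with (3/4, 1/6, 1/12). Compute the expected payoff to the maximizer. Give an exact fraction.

Against (3/4, 1/6, 1/12), each row's expected payoff is I: 19/12; II: 19/12; III: 5.
Taking the (1/6, 1/2, 1/3)-weighted average: (1/6)·(19/12) + (1/2)·(19/12) + (1/3)·(5) = 49/18.

49/18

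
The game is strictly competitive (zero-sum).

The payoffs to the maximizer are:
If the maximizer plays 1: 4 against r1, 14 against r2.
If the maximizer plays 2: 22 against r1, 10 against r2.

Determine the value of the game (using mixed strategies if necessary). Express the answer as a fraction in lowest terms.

134/11

Row minima are 4 and 10, so the maximizer's maximin is 10; column maxima are 22 and 14, so the minimizer's minimax is 14. These differ, so the equilibrium is in mixed strategies.
Let the maximizer play 1 with probability p. The minimizer is indifferent when 4p + 22(1−p) = 14p + 10(1−p), giving p = 6/11.
Let the minimizer play r1 with probability q. The maximizer is indifferent when 4q + 14(1−q) = 22q + 10(1−q), giving q = 2/11.
The value is 4·(2/11) + (14)·(9/11) = 134/11.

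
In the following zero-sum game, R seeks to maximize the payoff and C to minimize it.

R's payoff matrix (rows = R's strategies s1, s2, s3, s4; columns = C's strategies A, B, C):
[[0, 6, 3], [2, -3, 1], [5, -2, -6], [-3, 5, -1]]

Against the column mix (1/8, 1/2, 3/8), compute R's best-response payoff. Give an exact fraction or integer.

s1: (0)·(1/8) + (6)·(1/2) + (3)·(3/8) = 33/8.
s2: (2)·(1/8) + (-3)·(1/2) + (1)·(3/8) = -7/8.
s3: (5)·(1/8) + (-2)·(1/2) + (-6)·(3/8) = -21/8.
s4: (-3)·(1/8) + (5)·(1/2) + (-1)·(3/8) = 7/4.
The best pure response is s1 with expected payoff 33/8.

33/8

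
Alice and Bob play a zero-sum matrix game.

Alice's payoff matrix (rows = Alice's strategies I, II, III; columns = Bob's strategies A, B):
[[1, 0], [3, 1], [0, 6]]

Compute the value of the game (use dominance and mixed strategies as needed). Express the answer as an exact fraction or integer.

9/4

Row I is strictly dominated by row II, so Alice never plays it.
The remaining 2×2 game on (II, III) × (A, B) has no saddle point. Let Alice play II with probability p; indifference gives 3p = p + 6(1−p), so p = 3/4.
Similarly Bob's optimal q on A is 5/8, and the value is 3·(5/8) + (1)·(3/8) = 9/4.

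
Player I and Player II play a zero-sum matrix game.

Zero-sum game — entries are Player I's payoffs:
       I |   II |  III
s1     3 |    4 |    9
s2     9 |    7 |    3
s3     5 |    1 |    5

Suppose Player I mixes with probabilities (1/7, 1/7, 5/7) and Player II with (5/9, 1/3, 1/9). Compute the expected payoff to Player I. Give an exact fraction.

Against (5/9, 1/3, 1/9), each row's expected payoff is s1: 4; s2: 23/3; s3: 11/3.
Taking the (1/7, 1/7, 5/7)-weighted average: (1/7)·(4) + (1/7)·(23/3) + (5/7)·(11/3) = 30/7.

30/7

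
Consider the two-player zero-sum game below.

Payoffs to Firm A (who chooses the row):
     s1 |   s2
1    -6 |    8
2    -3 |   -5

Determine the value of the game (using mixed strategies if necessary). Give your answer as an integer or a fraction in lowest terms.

Row minima are -6 and -5, so Firm A's maximin is -5; column maxima are -3 and 8, so Firm B's minimax is -3. These differ, so the equilibrium is in mixed strategies.
Let Firm A play 1 with probability p. Firm B is indifferent when −6p − 3(1−p) = 8p − 5(1−p), giving p = 1/8.
Let Firm B play s1 with probability q. Firm A is indifferent when −6q + 8(1−q) = −3q − 5(1−q), giving q = 13/16.
The value is -6·(13/16) + (8)·(3/16) = -27/8.

-27/8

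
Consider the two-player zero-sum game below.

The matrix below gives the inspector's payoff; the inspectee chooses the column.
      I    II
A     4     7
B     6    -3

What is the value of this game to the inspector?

9/2

Row minima are 4 and -3, so the inspector's maximin is 4; column maxima are 6 and 7, so the inspectee's minimax is 6. These differ, so the equilibrium is in mixed strategies.
Let the inspector play A with probability p. The inspectee is indifferent when 4p + 6(1−p) = 7p − 3(1−p), giving p = 3/4.
Let the inspectee play I with probability q. The inspector is indifferent when 4q + 7(1−q) = 6q − 3(1−q), giving q = 5/6.
The value is 4·(5/6) + (7)·(1/6) = 9/2.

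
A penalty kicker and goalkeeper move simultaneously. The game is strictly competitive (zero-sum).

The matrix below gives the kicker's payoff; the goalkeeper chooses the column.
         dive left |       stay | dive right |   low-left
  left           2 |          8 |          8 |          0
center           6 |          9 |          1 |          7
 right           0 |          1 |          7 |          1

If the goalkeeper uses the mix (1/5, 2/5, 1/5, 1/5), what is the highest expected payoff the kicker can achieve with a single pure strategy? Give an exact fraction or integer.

left: (2)·(1/5) + (8)·(2/5) + (8)·(1/5) + (0)·(1/5) = 26/5.
center: (6)·(1/5) + (9)·(2/5) + (1)·(1/5) + (7)·(1/5) = 32/5.
right: (0)·(1/5) + (1)·(2/5) + (7)·(1/5) + (1)·(1/5) = 2.
The best pure response is center with expected payoff 32/5.

32/5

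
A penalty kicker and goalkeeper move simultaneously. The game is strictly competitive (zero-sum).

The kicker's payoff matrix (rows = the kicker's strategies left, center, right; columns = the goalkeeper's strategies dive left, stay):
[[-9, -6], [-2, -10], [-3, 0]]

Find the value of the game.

-30/11

Row left is strictly dominated by row right, so the kicker never plays it.
The remaining 2×2 game on (center, right) × (dive left, stay) has no saddle point. Let the kicker play center with probability p; indifference gives −2p − 3(1−p) = −10p, so p = 3/11.
Similarly the goalkeeper's optimal q on dive left is 10/11, and the value is -2·(10/11) + (-10)·(1/11) = -30/11.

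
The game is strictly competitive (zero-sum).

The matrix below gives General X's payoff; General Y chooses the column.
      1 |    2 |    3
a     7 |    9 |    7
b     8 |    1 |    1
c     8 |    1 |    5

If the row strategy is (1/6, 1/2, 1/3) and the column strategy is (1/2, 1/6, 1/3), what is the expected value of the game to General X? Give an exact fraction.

65/12

Against (1/2, 1/6, 1/3), each row's expected payoff is a: 22/3; b: 9/2; c: 35/6.
Taking the (1/6, 1/2, 1/3)-weighted average: (1/6)·(22/3) + (1/2)·(9/2) + (1/3)·(35/6) = 65/12.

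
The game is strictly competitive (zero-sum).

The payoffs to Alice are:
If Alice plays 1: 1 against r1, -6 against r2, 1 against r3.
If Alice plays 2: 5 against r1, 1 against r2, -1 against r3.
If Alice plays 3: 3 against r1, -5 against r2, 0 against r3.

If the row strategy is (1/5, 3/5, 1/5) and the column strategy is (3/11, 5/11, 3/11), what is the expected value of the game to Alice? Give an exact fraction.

1/5

Against (3/11, 5/11, 3/11), each row's expected payoff is 1: -24/11; 2: 17/11; 3: -16/11.
Taking the (1/5, 3/5, 1/5)-weighted average: (1/5)·(-24/11) + (3/5)·(17/11) + (1/5)·(-16/11) = 1/5.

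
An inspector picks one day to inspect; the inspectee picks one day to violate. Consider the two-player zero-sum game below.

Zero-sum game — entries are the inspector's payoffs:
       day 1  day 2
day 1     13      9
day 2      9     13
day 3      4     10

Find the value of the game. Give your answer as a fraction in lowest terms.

11

Row day 3 is strictly dominated by row day 2, so the inspector never plays it.
The remaining 2×2 game on (day 1, day 2) × (day 1, day 2) has no saddle point. Let the inspector play day 1 with probability p; indifference gives 13p + 9(1−p) = 9p + 13(1−p), so p = 1/2.
Similarly the inspectee's optimal q on day 1 is 1/2, and the value is 13·(1/2) + (9)·(1/2) = 11.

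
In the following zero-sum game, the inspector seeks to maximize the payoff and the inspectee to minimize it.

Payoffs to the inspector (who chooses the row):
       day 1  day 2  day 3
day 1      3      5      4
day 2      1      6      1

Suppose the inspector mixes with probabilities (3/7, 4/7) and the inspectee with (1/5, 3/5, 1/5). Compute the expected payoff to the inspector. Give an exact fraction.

Against (1/5, 3/5, 1/5), each row's expected payoff is day 1: 22/5; day 2: 4.
Taking the (3/7, 4/7)-weighted average: (3/7)·(22/5) + (4/7)·(4) = 146/35.

146/35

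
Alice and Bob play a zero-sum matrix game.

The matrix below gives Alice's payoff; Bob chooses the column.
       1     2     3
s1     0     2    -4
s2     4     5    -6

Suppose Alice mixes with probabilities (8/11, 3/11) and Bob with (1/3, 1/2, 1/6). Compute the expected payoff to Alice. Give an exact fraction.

67/66

Against (1/3, 1/2, 1/6), each row's expected payoff is s1: 1/3; s2: 17/6.
Taking the (8/11, 3/11)-weighted average: (8/11)·(1/3) + (3/11)·(17/6) = 67/66.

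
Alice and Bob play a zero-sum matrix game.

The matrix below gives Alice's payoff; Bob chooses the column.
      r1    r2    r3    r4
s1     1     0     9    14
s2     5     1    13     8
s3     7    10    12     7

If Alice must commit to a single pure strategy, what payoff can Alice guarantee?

7

The worst-case payoff for each row is s1: 0, s2: 1, s3: 7.
The best of these is 7.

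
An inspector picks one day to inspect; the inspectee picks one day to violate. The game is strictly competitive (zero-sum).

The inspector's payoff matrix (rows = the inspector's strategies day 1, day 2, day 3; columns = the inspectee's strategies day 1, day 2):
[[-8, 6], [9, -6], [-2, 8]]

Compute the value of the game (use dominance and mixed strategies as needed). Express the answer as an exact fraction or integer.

12/5

Row day 1 is strictly dominated by row day 3, so the inspector never plays it.
The remaining 2×2 game on (day 2, day 3) × (day 1, day 2) has no saddle point. Let the inspector play day 2 with probability p; indifference gives 9p − 2(1−p) = −6p + 8(1−p), so p = 2/5.
Similarly the inspectee's optimal q on day 1 is 14/25, and the value is 9·(14/25) + (-6)·(11/25) = 12/5.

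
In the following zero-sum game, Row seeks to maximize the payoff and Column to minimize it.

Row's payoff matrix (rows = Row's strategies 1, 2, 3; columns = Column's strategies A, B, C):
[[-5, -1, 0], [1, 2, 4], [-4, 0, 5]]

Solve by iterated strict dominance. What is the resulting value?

1

Column B is strictly dominated by A for Column (-5<-1, 1<2, -4<0); eliminate B.
Column C is strictly dominated by A for Column (-5<0, 1<4, -4<5); eliminate C.
Row 3 is strictly dominated by row 2 (1>-4); eliminate 3.
Row 1 is strictly dominated by row 2 (1>-5); eliminate 1.
Only (2, A) remains, with payoff 1.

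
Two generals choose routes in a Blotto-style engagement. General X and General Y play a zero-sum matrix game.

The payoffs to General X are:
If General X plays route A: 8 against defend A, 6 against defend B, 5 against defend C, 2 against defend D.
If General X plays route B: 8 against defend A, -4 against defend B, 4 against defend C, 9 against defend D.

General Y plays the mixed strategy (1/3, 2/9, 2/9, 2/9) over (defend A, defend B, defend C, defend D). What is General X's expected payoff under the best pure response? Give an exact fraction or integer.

route A: (8)·(1/3) + (6)·(2/9) + (5)·(2/9) + (2)·(2/9) = 50/9.
route B: (8)·(1/3) + (-4)·(2/9) + (4)·(2/9) + (9)·(2/9) = 14/3.
The best pure response is route A with expected payoff 50/9.

50/9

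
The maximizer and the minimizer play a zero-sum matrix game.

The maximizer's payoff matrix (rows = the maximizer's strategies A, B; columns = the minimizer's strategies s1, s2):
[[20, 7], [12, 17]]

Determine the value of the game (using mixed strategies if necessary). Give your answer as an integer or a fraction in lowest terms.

128/9

Row minima are 7 and 12, so the maximizer's maximin is 12; column maxima are 20 and 17, so the minimizer's minimax is 17. These differ, so the equilibrium is in mixed strategies.
Let the maximizer play A with probability p. The minimizer is indifferent when 20p + 12(1−p) = 7p + 17(1−p), giving p = 5/18.
Let the minimizer play s1 with probability q. The maximizer is indifferent when 20q + 7(1−q) = 12q + 17(1−q), giving q = 5/9.
The value is 20·(5/9) + (7)·(4/9) = 128/9.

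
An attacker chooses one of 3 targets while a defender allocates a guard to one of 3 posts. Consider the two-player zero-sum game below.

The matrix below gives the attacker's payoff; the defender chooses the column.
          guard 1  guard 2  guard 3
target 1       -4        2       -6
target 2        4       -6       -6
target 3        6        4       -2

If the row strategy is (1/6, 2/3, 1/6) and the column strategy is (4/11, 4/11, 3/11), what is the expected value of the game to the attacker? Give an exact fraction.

Against (4/11, 4/11, 3/11), each row's expected payoff is target 1: -26/11; target 2: -26/11; target 3: 34/11.
Taking the (1/6, 2/3, 1/6)-weighted average: (1/6)·(-26/11) + (2/3)·(-26/11) + (1/6)·(34/11) = -16/11.

-16/11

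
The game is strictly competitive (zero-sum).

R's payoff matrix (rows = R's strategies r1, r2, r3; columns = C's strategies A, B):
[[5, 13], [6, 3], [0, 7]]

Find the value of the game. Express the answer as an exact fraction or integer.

Row r3 is strictly dominated by row r1, so R never plays it.
The remaining 2×2 game on (r1, r2) × (A, B) has no saddle point. Let R play r1 with probability p; indifference gives 5p + 6(1−p) = 13p + 3(1−p), so p = 3/11.
Similarly C's optimal q on A is 10/11, and the value is 5·(10/11) + (13)·(1/11) = 63/11.

63/11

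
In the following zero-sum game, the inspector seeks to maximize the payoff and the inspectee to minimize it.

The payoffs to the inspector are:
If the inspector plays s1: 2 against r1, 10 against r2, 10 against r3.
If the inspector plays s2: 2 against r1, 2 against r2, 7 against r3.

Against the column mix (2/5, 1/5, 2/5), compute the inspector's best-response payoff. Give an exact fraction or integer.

34/5

s1: (2)·(2/5) + (10)·(1/5) + (10)·(2/5) = 34/5.
s2: (2)·(2/5) + (2)·(1/5) + (7)·(2/5) = 4.
The best pure response is s1 with expected payoff 34/5.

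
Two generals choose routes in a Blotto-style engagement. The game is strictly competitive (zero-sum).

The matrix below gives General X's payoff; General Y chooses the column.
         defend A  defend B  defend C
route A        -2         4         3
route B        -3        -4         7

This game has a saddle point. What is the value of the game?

-2

Row minima: -2, -4 → General X's maximin is -2.
Column maxima: -2, 4, 7 → General Y's minimax is -2.
They coincide at (route A, defend A), so the value is -2.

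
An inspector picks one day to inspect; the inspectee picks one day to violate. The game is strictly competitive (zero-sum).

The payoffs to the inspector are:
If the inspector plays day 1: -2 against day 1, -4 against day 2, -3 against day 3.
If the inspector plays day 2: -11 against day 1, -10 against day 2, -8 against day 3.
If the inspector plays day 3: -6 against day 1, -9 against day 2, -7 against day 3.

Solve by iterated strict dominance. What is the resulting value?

Row day 3 is strictly dominated by row day 1 (-2>-6, -4>-9, -3>-7); eliminate day 3.
Column day 3 is strictly dominated by day 2 for the inspectee (-4<-3, -10<-8); eliminate day 3.
Row day 2 is strictly dominated by row day 1 (-2>-11, -4>-10); eliminate day 2.
Column day 1 is strictly dominated by day 2 for the inspectee (-4<-2); eliminate day 1.
Only (day 1, day 2) remains, with payoff -4.

-4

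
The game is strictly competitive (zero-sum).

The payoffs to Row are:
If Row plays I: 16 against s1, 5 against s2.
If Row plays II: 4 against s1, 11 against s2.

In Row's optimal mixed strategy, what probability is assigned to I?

Row minima are 5 and 4, so Row's maximin is 5; column maxima are 16 and 11, so Column's minimax is 11. These differ, so the equilibrium is in mixed strategies.
Let Row play I with probability p. Column is indifferent when 16p + 4(1−p) = 5p + 11(1−p), giving p = 7/18.

7/18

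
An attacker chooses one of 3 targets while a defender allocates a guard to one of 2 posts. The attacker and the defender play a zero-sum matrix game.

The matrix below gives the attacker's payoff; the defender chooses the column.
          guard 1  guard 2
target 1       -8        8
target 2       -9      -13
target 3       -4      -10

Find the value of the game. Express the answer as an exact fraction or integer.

Row target 2 is strictly dominated by row target 3, so the attacker never plays it.
The remaining 2×2 game on (target 1, target 3) × (guard 1, guard 2) has no saddle point. Let the attacker play target 1 with probability p; indifference gives −8p − 4(1−p) = 8p − 10(1−p), so p = 3/11.
Similarly the defender's optimal q on guard 1 is 9/11, and the value is -8·(9/11) + (8)·(2/11) = -56/11.

-56/11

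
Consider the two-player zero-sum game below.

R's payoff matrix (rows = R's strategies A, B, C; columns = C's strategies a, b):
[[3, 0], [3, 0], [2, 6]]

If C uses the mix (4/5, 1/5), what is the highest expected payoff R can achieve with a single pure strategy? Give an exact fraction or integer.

A: (3)·(4/5) + (0)·(1/5) = 12/5.
B: (3)·(4/5) + (0)·(1/5) = 12/5.
C: (2)·(4/5) + (6)·(1/5) = 14/5.
The best pure response is C with expected payoff 14/5.

14/5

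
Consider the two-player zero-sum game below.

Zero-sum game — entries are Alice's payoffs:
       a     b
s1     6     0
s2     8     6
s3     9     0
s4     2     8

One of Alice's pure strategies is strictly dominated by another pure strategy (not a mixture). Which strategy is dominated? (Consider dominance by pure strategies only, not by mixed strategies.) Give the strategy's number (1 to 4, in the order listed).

Compare s1 with s2: 8 > 6, 6 > 0.
So s2 strictly dominates s1 for Alice; s1 is strictly dominated.

1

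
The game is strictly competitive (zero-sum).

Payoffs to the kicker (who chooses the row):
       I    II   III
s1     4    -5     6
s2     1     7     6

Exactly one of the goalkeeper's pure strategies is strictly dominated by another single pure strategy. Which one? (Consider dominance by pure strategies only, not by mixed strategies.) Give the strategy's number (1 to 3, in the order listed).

The goalkeeper prefers columns that give the kicker less. Compare III with I: 4 < 6, 1 < 6.
So I strictly dominates III for the goalkeeper; III is strictly dominated.

3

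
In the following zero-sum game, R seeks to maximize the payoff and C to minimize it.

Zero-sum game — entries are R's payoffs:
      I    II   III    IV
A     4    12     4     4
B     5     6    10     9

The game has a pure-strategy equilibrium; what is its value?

Row minima: 4, 5 → R's maximin is 5.
Column maxima: 5, 12, 10, 9 → C's minimax is 5.
They coincide at (B, I), so the value is 5.

5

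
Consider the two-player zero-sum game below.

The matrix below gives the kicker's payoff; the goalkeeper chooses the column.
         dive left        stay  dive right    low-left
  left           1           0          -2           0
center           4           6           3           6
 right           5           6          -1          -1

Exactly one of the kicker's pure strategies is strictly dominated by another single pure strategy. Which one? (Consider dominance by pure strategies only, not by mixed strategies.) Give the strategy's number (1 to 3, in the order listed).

1

Compare left with center: 4 > 1, 6 > 0, 3 > -2, 6 > 0.
So center strictly dominates left for the kicker; left is strictly dominated.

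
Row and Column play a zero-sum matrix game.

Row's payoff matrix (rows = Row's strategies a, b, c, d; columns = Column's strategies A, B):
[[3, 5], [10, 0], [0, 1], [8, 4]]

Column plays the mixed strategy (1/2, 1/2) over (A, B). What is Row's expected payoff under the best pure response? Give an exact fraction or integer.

a: (3)·(1/2) + (5)·(1/2) = 4.
b: (10)·(1/2) + (0)·(1/2) = 5.
c: (0)·(1/2) + (1)·(1/2) = 1/2.
d: (8)·(1/2) + (4)·(1/2) = 6.
The best pure response is d with expected payoff 6.

6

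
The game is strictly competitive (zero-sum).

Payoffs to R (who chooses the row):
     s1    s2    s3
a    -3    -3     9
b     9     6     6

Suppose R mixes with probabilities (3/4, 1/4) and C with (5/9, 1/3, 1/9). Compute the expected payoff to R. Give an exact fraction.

Against (5/9, 1/3, 1/9), each row's expected payoff is a: -5/3; b: 23/3.
Taking the (3/4, 1/4)-weighted average: (3/4)·(-5/3) + (1/4)·(23/3) = 2/3.

2/3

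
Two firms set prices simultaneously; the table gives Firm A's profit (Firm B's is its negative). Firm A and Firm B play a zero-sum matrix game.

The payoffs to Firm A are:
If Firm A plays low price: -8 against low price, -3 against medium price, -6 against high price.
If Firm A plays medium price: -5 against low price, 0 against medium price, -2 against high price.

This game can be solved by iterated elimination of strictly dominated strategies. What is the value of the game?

-5

Row low price is strictly dominated by row medium price (-5>-8, 0>-3, -2>-6); eliminate low price.
Column medium price is strictly dominated by low price for Firm B (-5<0); eliminate medium price.
Column high price is strictly dominated by low price for Firm B (-5<-2); eliminate high price.
Only (medium price, low price) remains, with payoff -5.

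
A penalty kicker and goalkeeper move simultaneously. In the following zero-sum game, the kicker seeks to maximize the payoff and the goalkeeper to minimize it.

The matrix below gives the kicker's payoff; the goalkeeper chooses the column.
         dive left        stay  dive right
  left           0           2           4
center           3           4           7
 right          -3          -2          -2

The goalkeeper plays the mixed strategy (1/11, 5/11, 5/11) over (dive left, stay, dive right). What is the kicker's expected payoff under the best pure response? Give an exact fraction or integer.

left: (0)·(1/11) + (2)·(5/11) + (4)·(5/11) = 30/11.
center: (3)·(1/11) + (4)·(5/11) + (7)·(5/11) = 58/11.
right: (-3)·(1/11) + (-2)·(5/11) + (-2)·(5/11) = -23/11.
The best pure response is center with expected payoff 58/11.

58/11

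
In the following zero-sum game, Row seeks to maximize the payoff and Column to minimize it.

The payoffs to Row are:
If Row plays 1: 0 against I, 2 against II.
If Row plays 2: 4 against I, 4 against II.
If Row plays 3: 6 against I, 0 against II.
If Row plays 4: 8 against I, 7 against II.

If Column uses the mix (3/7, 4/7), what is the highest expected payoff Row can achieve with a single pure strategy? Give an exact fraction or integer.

1: (0)·(3/7) + (2)·(4/7) = 8/7.
2: (4)·(3/7) + (4)·(4/7) = 4.
3: (6)·(3/7) + (0)·(4/7) = 18/7.
4: (8)·(3/7) + (7)·(4/7) = 52/7.
The best pure response is 4 with expected payoff 52/7.

52/7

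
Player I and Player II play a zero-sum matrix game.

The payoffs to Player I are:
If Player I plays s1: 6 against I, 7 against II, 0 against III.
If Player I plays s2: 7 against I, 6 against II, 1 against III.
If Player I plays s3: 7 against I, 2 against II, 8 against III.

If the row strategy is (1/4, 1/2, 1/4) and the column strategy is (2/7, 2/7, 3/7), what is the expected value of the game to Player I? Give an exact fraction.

Against (2/7, 2/7, 3/7), each row's expected payoff is s1: 26/7; s2: 29/7; s3: 6.
Taking the (1/4, 1/2, 1/4)-weighted average: (1/4)·(26/7) + (1/2)·(29/7) + (1/4)·(6) = 9/2.

9/2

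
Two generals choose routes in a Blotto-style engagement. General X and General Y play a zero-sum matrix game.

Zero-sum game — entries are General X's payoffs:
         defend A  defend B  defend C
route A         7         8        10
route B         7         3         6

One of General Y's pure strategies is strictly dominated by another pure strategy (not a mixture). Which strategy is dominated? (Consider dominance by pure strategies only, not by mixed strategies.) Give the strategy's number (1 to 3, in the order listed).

General Y prefers columns that give General X less. Compare defend C with defend B: 8 < 10, 3 < 6.
So defend B strictly dominates defend C for General Y; defend C is strictly dominated.

3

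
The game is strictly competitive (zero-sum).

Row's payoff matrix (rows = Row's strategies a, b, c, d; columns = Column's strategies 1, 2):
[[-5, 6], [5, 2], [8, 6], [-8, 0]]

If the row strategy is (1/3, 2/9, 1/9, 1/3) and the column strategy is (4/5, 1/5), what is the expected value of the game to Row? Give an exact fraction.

-56/45

Against (4/5, 1/5), each row's expected payoff is a: -14/5; b: 22/5; c: 38/5; d: -32/5.
Taking the (1/3, 2/9, 1/9, 1/3)-weighted average: (1/3)·(-14/5) + (2/9)·(22/5) + (1/9)·(38/5) + (1/3)·(-32/5) = -56/45.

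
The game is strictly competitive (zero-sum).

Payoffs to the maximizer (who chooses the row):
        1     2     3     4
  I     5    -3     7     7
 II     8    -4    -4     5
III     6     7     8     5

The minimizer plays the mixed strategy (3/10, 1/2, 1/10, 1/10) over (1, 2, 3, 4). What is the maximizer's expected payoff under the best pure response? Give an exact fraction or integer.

I: (5)·(3/10) + (-3)·(1/2) + (7)·(1/10) + (7)·(1/10) = 7/5.
II: (8)·(3/10) + (-4)·(1/2) + (-4)·(1/10) + (5)·(1/10) = 1/2.
III: (6)·(3/10) + (7)·(1/2) + (8)·(1/10) + (5)·(1/10) = 33/5.
The best pure response is III with expected payoff 33/5.

33/5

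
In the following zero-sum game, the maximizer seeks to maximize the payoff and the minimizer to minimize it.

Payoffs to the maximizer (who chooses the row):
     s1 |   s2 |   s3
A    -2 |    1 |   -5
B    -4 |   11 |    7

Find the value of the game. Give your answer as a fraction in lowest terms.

Column s2 is strictly dominated by s3 for the minimizer (it gives the maximizer more in every row).
The remaining 2×2 game on (A, B) × (s1, s3) has no saddle point. Let the maximizer play A with probability p; indifference gives −2p − 4(1−p) = −5p + 7(1−p), so p = 11/14.
Similarly the minimizer's optimal q on s1 is 6/7, and the value is -2·(6/7) + (-5)·(1/7) = -17/7.

-17/7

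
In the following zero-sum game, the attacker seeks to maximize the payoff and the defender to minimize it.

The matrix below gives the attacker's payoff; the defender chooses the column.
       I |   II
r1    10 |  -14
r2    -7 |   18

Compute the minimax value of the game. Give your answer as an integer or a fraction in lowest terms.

Row minima are -14 and -7, so the attacker's maximin is -7; column maxima are 10 and 18, so the defender's minimax is 10. These differ, so the equilibrium is in mixed strategies.
Let the attacker play r1 with probability p. The defender is indifferent when 10p − 7(1−p) = −14p + 18(1−p), giving p = 25/49.
Let the defender play I with probability q. The attacker is indifferent when 10q − 14(1−q) = −7q + 18(1−q), giving q = 32/49.
The value is 10·(32/49) + (-14)·(17/49) = 82/49.

82/49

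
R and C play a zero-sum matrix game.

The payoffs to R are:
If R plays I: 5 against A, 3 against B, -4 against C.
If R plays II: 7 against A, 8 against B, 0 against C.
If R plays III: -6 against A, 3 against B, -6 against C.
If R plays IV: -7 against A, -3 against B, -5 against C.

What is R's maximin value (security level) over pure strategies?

0

The worst-case payoff for each row is I: -4, II: 0, III: -6, IV: -7.
The best of these is 0.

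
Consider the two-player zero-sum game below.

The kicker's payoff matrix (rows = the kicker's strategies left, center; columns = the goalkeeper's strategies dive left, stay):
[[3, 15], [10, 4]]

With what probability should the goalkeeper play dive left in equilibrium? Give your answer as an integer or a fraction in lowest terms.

11/18

Row minima are 3 and 4, so the kicker's maximin is 4; column maxima are 10 and 15, so the goalkeeper's minimax is 10. These differ, so the equilibrium is in mixed strategies.
Let the goalkeeper play dive left with probability q. The kicker is indifferent when 3q + 15(1−q) = 10q + 4(1−q), giving q = 11/18.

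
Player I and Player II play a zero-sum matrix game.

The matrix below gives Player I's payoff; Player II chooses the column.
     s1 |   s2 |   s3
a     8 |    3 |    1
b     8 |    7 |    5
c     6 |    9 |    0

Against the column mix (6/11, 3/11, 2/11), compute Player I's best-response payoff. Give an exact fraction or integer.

79/11

a: (8)·(6/11) + (3)·(3/11) + (1)·(2/11) = 59/11.
b: (8)·(6/11) + (7)·(3/11) + (5)·(2/11) = 79/11.
c: (6)·(6/11) + (9)·(3/11) + (0)·(2/11) = 63/11.
The best pure response is b with expected payoff 79/11.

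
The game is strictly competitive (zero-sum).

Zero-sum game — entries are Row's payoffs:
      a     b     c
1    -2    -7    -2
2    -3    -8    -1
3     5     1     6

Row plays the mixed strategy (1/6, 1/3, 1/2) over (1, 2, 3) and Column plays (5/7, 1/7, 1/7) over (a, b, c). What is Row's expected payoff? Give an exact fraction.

Against (5/7, 1/7, 1/7), each row's expected payoff is 1: -19/7; 2: -24/7; 3: 32/7.
Taking the (1/6, 1/3, 1/2)-weighted average: (1/6)·(-19/7) + (1/3)·(-24/7) + (1/2)·(32/7) = 29/42.

29/42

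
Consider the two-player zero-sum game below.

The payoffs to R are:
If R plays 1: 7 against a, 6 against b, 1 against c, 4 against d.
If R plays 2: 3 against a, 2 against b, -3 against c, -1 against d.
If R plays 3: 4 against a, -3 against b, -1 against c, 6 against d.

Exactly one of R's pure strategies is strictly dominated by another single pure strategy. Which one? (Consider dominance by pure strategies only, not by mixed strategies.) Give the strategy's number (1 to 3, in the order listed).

2

Compare 2 with 1: 7 > 3, 6 > 2, 1 > -3, 4 > -1.
So 1 strictly dominates 2 for R; 2 is strictly dominated.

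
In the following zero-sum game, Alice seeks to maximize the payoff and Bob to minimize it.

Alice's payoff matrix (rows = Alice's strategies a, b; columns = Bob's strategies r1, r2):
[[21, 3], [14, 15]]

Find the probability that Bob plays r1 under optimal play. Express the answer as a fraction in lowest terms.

12/19

Row minima are 3 and 14, so Alice's maximin is 14; column maxima are 21 and 15, so Bob's minimax is 15. These differ, so the equilibrium is in mixed strategies.
Let Bob play r1 with probability q. Alice is indifferent when 21q + 3(1−q) = 14q + 15(1−q), giving q = 12/19.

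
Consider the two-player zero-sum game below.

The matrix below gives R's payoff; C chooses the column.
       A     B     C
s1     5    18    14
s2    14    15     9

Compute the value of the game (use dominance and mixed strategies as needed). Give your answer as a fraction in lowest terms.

151/14

Column B is strictly dominated by C for C (it gives R more in every row).
The remaining 2×2 game on (s1, s2) × (A, C) has no saddle point. Let R play s1 with probability p; indifference gives 5p + 14(1−p) = 14p + 9(1−p), so p = 5/14.
Similarly C's optimal q on A is 5/14, and the value is 5·(5/14) + (14)·(9/14) = 151/14.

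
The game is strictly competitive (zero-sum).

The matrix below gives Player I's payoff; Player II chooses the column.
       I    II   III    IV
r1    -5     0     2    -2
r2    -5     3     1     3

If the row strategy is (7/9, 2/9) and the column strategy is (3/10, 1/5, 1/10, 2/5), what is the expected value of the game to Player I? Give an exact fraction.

-139/90

Against (3/10, 1/5, 1/10, 2/5), each row's expected payoff is r1: -21/10; r2: 2/5.
Taking the (7/9, 2/9)-weighted average: (7/9)·(-21/10) + (2/9)·(2/5) = -139/90.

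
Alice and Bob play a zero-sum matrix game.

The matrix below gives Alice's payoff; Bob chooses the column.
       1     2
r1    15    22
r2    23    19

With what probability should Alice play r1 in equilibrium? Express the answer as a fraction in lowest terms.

Row minima are 15 and 19, so Alice's maximin is 19; column maxima are 23 and 22, so Bob's minimax is 22. These differ, so the equilibrium is in mixed strategies.
Let Alice play r1 with probability p. Bob is indifferent when 15p + 23(1−p) = 22p + 19(1−p), giving p = 4/11.

4/11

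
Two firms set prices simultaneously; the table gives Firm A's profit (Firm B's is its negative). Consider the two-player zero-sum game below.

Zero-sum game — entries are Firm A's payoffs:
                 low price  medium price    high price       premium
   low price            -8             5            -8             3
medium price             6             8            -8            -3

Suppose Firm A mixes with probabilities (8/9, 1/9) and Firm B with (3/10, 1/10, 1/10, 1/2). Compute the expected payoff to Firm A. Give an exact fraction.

Against (3/10, 1/10, 1/10, 1/2), each row's expected payoff is low price: -6/5; medium price: 3/10.
Taking the (8/9, 1/9)-weighted average: (8/9)·(-6/5) + (1/9)·(3/10) = -31/30.

-31/30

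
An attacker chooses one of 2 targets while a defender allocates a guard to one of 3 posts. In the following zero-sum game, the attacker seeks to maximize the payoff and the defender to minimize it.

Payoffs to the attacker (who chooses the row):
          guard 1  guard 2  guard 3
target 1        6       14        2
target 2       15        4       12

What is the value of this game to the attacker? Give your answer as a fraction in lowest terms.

8

Column guard 1 is strictly dominated by guard 3 for the defender (it gives the attacker more in every row).
The remaining 2×2 game on (target 1, target 2) × (guard 2, guard 3) has no saddle point. Let the attacker play target 1 with probability p; indifference gives 14p + 4(1−p) = 2p + 12(1−p), so p = 2/5.
Similarly the defender's optimal q on guard 2 is 1/2, and the value is 14·(1/2) + (2)·(1/2) = 8.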